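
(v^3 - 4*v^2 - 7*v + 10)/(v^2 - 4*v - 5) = (v^2 + v - 2)/(v + 1)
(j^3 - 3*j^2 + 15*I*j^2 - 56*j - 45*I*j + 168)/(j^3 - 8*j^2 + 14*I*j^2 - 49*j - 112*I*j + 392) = (j^2 + j*(-3 + 8*I) - 24*I)/(j^2 + j*(-8 + 7*I) - 56*I)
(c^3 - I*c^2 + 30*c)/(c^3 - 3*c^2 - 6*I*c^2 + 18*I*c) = (c + 5*I)/(c - 3)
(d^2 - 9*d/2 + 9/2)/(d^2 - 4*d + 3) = (d - 3/2)/(d - 1)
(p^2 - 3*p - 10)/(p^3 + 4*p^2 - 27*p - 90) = (p + 2)/(p^2 + 9*p + 18)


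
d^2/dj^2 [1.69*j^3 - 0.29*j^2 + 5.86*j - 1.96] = 10.14*j - 0.58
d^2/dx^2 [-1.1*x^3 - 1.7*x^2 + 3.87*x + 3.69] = -6.6*x - 3.4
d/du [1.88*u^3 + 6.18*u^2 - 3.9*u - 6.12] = 5.64*u^2 + 12.36*u - 3.9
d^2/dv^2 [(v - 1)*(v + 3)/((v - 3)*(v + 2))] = 6*(v^3 + 3*v^2 + 15*v + 1)/(v^6 - 3*v^5 - 15*v^4 + 35*v^3 + 90*v^2 - 108*v - 216)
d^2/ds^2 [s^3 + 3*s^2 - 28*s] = 6*s + 6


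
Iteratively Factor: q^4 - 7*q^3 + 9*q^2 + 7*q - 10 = (q + 1)*(q^3 - 8*q^2 + 17*q - 10) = (q - 5)*(q + 1)*(q^2 - 3*q + 2) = (q - 5)*(q - 1)*(q + 1)*(q - 2)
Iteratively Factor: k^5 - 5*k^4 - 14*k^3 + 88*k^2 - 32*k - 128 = (k + 4)*(k^4 - 9*k^3 + 22*k^2 - 32) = (k - 2)*(k + 4)*(k^3 - 7*k^2 + 8*k + 16) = (k - 4)*(k - 2)*(k + 4)*(k^2 - 3*k - 4) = (k - 4)^2*(k - 2)*(k + 4)*(k + 1)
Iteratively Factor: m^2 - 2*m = (m - 2)*(m)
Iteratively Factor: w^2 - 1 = (w - 1)*(w + 1)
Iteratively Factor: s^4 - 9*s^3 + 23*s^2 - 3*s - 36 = (s + 1)*(s^3 - 10*s^2 + 33*s - 36) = (s - 3)*(s + 1)*(s^2 - 7*s + 12) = (s - 3)^2*(s + 1)*(s - 4)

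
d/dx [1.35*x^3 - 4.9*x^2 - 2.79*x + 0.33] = 4.05*x^2 - 9.8*x - 2.79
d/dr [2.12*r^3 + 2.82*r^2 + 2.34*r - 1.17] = 6.36*r^2 + 5.64*r + 2.34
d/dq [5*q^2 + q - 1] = 10*q + 1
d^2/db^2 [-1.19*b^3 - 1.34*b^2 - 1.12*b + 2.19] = -7.14*b - 2.68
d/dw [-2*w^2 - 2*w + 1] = -4*w - 2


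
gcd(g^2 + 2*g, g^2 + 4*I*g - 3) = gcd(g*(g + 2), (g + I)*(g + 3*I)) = 1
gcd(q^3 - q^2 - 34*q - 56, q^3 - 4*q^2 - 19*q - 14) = q^2 - 5*q - 14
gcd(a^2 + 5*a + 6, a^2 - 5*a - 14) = a + 2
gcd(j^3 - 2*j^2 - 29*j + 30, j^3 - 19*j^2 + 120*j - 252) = j - 6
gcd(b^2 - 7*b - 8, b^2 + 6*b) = 1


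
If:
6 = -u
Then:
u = -6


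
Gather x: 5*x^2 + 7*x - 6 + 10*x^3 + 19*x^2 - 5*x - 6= 10*x^3 + 24*x^2 + 2*x - 12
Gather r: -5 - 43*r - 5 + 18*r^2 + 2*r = 18*r^2 - 41*r - 10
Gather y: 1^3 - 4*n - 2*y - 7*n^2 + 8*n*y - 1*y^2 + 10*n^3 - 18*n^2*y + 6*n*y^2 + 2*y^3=10*n^3 - 7*n^2 - 4*n + 2*y^3 + y^2*(6*n - 1) + y*(-18*n^2 + 8*n - 2) + 1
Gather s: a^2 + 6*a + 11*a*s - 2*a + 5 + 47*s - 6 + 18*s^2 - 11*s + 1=a^2 + 4*a + 18*s^2 + s*(11*a + 36)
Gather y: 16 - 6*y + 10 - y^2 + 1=-y^2 - 6*y + 27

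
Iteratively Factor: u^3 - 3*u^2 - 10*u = (u + 2)*(u^2 - 5*u) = (u - 5)*(u + 2)*(u)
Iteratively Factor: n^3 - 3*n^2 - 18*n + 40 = (n - 2)*(n^2 - n - 20) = (n - 2)*(n + 4)*(n - 5)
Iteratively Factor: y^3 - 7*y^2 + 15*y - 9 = (y - 3)*(y^2 - 4*y + 3) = (y - 3)*(y - 1)*(y - 3)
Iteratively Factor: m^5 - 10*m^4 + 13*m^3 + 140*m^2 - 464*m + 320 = (m - 5)*(m^4 - 5*m^3 - 12*m^2 + 80*m - 64) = (m - 5)*(m - 4)*(m^3 - m^2 - 16*m + 16) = (m - 5)*(m - 4)*(m - 1)*(m^2 - 16) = (m - 5)*(m - 4)*(m - 1)*(m + 4)*(m - 4)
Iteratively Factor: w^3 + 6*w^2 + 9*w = (w + 3)*(w^2 + 3*w) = w*(w + 3)*(w + 3)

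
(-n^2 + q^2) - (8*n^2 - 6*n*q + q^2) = -9*n^2 + 6*n*q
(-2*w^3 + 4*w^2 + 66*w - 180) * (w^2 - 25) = -2*w^5 + 4*w^4 + 116*w^3 - 280*w^2 - 1650*w + 4500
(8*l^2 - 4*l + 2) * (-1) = -8*l^2 + 4*l - 2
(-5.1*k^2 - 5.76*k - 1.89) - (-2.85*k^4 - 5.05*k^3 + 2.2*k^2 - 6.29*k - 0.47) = 2.85*k^4 + 5.05*k^3 - 7.3*k^2 + 0.53*k - 1.42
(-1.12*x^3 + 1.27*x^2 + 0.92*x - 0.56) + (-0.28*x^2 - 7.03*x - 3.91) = -1.12*x^3 + 0.99*x^2 - 6.11*x - 4.47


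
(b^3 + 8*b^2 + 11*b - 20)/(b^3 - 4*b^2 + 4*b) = (b^3 + 8*b^2 + 11*b - 20)/(b*(b^2 - 4*b + 4))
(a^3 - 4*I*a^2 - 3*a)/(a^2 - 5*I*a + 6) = a*(a^2 - 4*I*a - 3)/(a^2 - 5*I*a + 6)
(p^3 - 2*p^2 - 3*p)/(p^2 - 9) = p*(p + 1)/(p + 3)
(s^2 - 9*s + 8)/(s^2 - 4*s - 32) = (s - 1)/(s + 4)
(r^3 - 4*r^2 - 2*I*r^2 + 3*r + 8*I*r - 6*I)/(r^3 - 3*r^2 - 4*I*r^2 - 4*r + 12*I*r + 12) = (r - 1)/(r - 2*I)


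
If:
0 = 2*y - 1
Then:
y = 1/2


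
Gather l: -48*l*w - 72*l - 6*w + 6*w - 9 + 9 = l*(-48*w - 72)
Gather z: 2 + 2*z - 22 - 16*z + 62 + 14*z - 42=0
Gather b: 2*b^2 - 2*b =2*b^2 - 2*b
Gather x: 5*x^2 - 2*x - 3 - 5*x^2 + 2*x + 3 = 0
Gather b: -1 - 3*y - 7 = -3*y - 8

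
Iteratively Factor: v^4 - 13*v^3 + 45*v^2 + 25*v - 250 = (v - 5)*(v^3 - 8*v^2 + 5*v + 50) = (v - 5)^2*(v^2 - 3*v - 10) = (v - 5)^2*(v + 2)*(v - 5)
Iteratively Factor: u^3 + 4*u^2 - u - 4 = (u + 4)*(u^2 - 1) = (u + 1)*(u + 4)*(u - 1)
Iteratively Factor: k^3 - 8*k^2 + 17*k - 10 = (k - 2)*(k^2 - 6*k + 5) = (k - 2)*(k - 1)*(k - 5)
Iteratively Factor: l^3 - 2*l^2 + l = (l - 1)*(l^2 - l) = l*(l - 1)*(l - 1)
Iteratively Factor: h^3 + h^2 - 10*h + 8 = (h - 1)*(h^2 + 2*h - 8) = (h - 1)*(h + 4)*(h - 2)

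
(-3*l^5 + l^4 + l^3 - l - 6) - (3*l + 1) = -3*l^5 + l^4 + l^3 - 4*l - 7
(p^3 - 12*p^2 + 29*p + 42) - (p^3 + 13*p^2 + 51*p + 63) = -25*p^2 - 22*p - 21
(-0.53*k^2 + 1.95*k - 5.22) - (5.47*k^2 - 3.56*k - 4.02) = -6.0*k^2 + 5.51*k - 1.2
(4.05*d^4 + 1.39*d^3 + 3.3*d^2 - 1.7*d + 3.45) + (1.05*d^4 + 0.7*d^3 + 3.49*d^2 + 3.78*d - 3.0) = 5.1*d^4 + 2.09*d^3 + 6.79*d^2 + 2.08*d + 0.45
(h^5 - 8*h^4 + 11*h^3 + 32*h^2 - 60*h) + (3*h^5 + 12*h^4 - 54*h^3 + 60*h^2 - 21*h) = 4*h^5 + 4*h^4 - 43*h^3 + 92*h^2 - 81*h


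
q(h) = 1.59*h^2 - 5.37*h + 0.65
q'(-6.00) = -24.45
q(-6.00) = 90.11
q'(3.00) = 4.17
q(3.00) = -1.15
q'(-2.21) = -12.40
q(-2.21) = 20.28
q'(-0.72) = -7.66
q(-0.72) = 5.34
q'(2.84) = 3.66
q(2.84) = -1.78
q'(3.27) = 5.03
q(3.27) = 0.09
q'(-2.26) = -12.56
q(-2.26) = 20.91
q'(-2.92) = -14.66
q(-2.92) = 29.89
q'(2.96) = 4.04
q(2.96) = -1.31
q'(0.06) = -5.18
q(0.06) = 0.33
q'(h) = 3.18*h - 5.37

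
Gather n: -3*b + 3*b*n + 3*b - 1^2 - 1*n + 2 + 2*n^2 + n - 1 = 3*b*n + 2*n^2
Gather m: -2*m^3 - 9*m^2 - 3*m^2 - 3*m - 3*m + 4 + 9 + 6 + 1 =-2*m^3 - 12*m^2 - 6*m + 20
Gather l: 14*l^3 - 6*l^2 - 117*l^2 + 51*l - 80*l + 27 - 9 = 14*l^3 - 123*l^2 - 29*l + 18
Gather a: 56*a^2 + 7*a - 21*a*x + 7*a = 56*a^2 + a*(14 - 21*x)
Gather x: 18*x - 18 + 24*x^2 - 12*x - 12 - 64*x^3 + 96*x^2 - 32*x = -64*x^3 + 120*x^2 - 26*x - 30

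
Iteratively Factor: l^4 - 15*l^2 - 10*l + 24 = (l - 1)*(l^3 + l^2 - 14*l - 24) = (l - 1)*(l + 3)*(l^2 - 2*l - 8) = (l - 1)*(l + 2)*(l + 3)*(l - 4)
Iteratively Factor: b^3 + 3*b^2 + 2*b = (b)*(b^2 + 3*b + 2) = b*(b + 1)*(b + 2)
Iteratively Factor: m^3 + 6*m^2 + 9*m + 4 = (m + 1)*(m^2 + 5*m + 4) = (m + 1)*(m + 4)*(m + 1)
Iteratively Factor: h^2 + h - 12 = (h + 4)*(h - 3)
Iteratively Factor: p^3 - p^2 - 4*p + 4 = (p - 1)*(p^2 - 4) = (p - 2)*(p - 1)*(p + 2)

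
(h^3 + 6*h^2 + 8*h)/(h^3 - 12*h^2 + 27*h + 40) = h*(h^2 + 6*h + 8)/(h^3 - 12*h^2 + 27*h + 40)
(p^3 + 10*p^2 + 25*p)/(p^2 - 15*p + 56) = p*(p^2 + 10*p + 25)/(p^2 - 15*p + 56)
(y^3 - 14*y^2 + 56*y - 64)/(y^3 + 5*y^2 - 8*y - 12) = (y^2 - 12*y + 32)/(y^2 + 7*y + 6)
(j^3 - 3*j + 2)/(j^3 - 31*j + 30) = (j^2 + j - 2)/(j^2 + j - 30)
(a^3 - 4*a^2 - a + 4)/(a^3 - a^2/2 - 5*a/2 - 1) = 2*(a^2 - 5*a + 4)/(2*a^2 - 3*a - 2)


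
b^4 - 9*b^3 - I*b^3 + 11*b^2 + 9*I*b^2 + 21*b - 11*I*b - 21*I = (b - 7)*(b - 3)*(b + 1)*(b - I)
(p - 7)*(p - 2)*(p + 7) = p^3 - 2*p^2 - 49*p + 98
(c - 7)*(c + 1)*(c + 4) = c^3 - 2*c^2 - 31*c - 28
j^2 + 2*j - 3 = (j - 1)*(j + 3)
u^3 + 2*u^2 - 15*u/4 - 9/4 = (u - 3/2)*(u + 1/2)*(u + 3)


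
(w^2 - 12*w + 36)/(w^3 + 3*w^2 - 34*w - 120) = (w - 6)/(w^2 + 9*w + 20)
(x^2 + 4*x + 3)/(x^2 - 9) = (x + 1)/(x - 3)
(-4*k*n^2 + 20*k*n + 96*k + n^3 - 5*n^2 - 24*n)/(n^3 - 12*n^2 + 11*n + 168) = (-4*k + n)/(n - 7)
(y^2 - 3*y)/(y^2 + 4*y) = (y - 3)/(y + 4)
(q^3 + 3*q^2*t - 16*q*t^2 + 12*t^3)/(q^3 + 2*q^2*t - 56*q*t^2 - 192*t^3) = (q^2 - 3*q*t + 2*t^2)/(q^2 - 4*q*t - 32*t^2)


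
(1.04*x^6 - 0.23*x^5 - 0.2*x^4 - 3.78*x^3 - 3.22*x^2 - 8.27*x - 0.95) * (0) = 0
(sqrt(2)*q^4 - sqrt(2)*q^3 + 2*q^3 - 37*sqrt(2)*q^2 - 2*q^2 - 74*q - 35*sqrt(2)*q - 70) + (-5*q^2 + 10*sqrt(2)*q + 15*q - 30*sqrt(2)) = sqrt(2)*q^4 - sqrt(2)*q^3 + 2*q^3 - 37*sqrt(2)*q^2 - 7*q^2 - 59*q - 25*sqrt(2)*q - 70 - 30*sqrt(2)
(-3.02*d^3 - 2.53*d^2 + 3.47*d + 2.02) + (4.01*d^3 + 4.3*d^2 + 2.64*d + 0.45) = 0.99*d^3 + 1.77*d^2 + 6.11*d + 2.47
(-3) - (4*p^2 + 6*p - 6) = -4*p^2 - 6*p + 3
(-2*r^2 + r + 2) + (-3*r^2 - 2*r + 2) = -5*r^2 - r + 4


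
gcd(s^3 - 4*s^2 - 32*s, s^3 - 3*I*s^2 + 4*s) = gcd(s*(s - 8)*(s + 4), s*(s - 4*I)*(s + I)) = s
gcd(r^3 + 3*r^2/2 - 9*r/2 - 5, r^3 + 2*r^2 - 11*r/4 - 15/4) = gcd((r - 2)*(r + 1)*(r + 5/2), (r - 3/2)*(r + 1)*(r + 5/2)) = r^2 + 7*r/2 + 5/2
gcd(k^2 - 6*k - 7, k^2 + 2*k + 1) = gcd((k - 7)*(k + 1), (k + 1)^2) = k + 1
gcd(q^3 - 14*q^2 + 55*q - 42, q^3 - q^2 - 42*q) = q - 7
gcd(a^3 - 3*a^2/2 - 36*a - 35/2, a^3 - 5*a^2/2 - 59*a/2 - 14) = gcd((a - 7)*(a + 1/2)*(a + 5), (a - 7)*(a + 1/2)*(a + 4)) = a^2 - 13*a/2 - 7/2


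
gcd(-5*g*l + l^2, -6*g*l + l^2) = l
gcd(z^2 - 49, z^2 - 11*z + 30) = 1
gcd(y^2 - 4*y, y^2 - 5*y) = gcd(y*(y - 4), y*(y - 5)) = y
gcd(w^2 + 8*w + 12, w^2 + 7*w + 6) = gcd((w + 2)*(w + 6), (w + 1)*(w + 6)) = w + 6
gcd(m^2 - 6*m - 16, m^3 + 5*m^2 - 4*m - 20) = m + 2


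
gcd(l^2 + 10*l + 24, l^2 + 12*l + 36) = l + 6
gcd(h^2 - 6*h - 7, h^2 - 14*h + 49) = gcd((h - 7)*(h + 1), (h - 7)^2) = h - 7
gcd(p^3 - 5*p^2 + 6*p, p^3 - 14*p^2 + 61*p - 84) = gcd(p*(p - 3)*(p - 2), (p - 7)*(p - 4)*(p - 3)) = p - 3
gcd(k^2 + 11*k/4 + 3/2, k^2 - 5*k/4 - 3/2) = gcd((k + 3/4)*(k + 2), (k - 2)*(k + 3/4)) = k + 3/4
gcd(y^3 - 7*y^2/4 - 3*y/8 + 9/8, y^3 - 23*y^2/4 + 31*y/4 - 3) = y - 1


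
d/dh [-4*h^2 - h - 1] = -8*h - 1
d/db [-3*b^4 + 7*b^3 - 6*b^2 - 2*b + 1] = -12*b^3 + 21*b^2 - 12*b - 2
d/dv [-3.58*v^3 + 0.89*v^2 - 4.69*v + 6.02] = -10.74*v^2 + 1.78*v - 4.69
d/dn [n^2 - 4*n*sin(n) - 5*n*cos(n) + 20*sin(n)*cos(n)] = 5*n*sin(n) - 4*n*cos(n) + 2*n - 4*sin(n) - 5*cos(n) + 20*cos(2*n)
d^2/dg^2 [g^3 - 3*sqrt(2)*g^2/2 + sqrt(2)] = 6*g - 3*sqrt(2)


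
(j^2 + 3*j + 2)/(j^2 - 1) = (j + 2)/(j - 1)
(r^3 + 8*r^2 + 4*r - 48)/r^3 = 1 + 8/r + 4/r^2 - 48/r^3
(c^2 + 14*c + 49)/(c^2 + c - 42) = (c + 7)/(c - 6)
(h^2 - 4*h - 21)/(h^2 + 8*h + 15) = (h - 7)/(h + 5)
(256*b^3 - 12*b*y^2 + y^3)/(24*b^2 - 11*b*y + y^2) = (-32*b^2 - 4*b*y + y^2)/(-3*b + y)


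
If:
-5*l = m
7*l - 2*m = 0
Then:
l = 0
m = 0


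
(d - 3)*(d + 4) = d^2 + d - 12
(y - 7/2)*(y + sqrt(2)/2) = y^2 - 7*y/2 + sqrt(2)*y/2 - 7*sqrt(2)/4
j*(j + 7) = j^2 + 7*j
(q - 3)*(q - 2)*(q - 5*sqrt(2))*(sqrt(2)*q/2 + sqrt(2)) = sqrt(2)*q^4/2 - 5*q^3 - 3*sqrt(2)*q^3/2 - 2*sqrt(2)*q^2 + 15*q^2 + 6*sqrt(2)*q + 20*q - 60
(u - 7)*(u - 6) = u^2 - 13*u + 42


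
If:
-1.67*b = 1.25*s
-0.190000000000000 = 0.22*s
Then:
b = 0.65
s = -0.86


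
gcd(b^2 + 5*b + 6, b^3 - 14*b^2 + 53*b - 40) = 1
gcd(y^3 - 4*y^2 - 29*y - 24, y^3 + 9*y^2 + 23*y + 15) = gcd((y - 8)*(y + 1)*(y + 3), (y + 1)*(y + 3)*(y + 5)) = y^2 + 4*y + 3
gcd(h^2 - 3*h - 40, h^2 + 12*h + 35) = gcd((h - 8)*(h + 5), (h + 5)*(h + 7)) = h + 5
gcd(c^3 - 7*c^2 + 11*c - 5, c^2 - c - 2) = 1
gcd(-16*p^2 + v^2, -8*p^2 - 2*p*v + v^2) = 4*p - v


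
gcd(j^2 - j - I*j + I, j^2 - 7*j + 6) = j - 1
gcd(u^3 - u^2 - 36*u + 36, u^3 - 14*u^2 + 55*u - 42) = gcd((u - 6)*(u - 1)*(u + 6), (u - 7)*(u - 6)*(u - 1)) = u^2 - 7*u + 6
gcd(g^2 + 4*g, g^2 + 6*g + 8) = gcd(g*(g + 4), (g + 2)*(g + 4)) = g + 4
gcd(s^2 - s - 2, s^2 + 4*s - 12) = s - 2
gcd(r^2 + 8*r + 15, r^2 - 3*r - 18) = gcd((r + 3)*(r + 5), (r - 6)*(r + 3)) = r + 3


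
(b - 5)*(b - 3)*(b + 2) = b^3 - 6*b^2 - b + 30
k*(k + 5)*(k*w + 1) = k^3*w + 5*k^2*w + k^2 + 5*k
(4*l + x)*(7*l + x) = 28*l^2 + 11*l*x + x^2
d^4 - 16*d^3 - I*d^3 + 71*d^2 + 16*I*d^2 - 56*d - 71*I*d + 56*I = (d - 8)*(d - 7)*(d - 1)*(d - I)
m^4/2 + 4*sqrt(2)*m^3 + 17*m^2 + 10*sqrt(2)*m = m*(m/2 + sqrt(2)/2)*(m + 2*sqrt(2))*(m + 5*sqrt(2))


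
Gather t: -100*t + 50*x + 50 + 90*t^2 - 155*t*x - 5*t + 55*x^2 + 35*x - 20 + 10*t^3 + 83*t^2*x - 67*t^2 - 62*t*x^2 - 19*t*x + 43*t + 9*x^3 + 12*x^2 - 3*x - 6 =10*t^3 + t^2*(83*x + 23) + t*(-62*x^2 - 174*x - 62) + 9*x^3 + 67*x^2 + 82*x + 24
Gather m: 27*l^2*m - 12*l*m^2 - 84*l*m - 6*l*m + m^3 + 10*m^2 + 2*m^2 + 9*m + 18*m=m^3 + m^2*(12 - 12*l) + m*(27*l^2 - 90*l + 27)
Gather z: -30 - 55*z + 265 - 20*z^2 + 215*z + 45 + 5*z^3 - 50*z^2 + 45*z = 5*z^3 - 70*z^2 + 205*z + 280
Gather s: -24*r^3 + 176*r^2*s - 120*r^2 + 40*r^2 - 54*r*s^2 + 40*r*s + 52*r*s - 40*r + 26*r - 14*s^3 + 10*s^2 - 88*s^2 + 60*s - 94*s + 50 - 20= -24*r^3 - 80*r^2 - 14*r - 14*s^3 + s^2*(-54*r - 78) + s*(176*r^2 + 92*r - 34) + 30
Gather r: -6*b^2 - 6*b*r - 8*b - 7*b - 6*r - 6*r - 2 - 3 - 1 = -6*b^2 - 15*b + r*(-6*b - 12) - 6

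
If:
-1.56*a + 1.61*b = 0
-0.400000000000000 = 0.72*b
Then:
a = -0.57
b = -0.56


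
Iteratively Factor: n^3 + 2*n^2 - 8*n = (n - 2)*(n^2 + 4*n) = (n - 2)*(n + 4)*(n)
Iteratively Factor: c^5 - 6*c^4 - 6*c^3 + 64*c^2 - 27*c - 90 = (c - 3)*(c^4 - 3*c^3 - 15*c^2 + 19*c + 30) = (c - 3)*(c + 1)*(c^3 - 4*c^2 - 11*c + 30) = (c - 3)*(c + 1)*(c + 3)*(c^2 - 7*c + 10) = (c - 3)*(c - 2)*(c + 1)*(c + 3)*(c - 5)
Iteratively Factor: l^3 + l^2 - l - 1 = (l + 1)*(l^2 - 1) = (l + 1)^2*(l - 1)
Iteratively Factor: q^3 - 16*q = (q)*(q^2 - 16) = q*(q + 4)*(q - 4)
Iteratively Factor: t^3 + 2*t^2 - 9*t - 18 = (t - 3)*(t^2 + 5*t + 6) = (t - 3)*(t + 2)*(t + 3)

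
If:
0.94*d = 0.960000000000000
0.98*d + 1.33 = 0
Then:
No Solution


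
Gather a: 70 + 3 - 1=72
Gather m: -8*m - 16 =-8*m - 16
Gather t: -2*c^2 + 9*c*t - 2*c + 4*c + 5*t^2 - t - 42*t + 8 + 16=-2*c^2 + 2*c + 5*t^2 + t*(9*c - 43) + 24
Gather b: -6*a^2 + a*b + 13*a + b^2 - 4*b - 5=-6*a^2 + 13*a + b^2 + b*(a - 4) - 5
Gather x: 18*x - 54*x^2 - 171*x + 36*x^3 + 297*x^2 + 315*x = 36*x^3 + 243*x^2 + 162*x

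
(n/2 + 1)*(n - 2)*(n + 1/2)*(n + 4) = n^4/2 + 9*n^3/4 - n^2 - 9*n - 4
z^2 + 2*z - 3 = (z - 1)*(z + 3)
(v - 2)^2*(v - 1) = v^3 - 5*v^2 + 8*v - 4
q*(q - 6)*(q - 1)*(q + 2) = q^4 - 5*q^3 - 8*q^2 + 12*q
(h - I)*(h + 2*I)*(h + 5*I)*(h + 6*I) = h^4 + 12*I*h^3 - 39*h^2 - 8*I*h - 60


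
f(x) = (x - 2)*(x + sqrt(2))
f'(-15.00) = -30.59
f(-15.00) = 230.96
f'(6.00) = 11.41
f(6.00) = 29.66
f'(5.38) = 10.17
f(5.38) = 22.96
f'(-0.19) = -0.97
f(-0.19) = -2.68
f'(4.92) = 9.25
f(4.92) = 18.50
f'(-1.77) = -4.13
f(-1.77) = 1.34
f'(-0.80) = -2.19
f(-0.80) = -1.72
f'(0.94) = 1.29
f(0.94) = -2.50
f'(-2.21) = -5.01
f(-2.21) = 3.35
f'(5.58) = 10.57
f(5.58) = 25.04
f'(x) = 2*x - 2 + sqrt(2)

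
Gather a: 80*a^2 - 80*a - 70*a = 80*a^2 - 150*a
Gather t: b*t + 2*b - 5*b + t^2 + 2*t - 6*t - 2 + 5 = -3*b + t^2 + t*(b - 4) + 3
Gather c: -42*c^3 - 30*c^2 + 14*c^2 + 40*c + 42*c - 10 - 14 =-42*c^3 - 16*c^2 + 82*c - 24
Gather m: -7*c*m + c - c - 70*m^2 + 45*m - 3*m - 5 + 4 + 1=-70*m^2 + m*(42 - 7*c)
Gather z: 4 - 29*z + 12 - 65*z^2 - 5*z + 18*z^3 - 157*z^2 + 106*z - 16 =18*z^3 - 222*z^2 + 72*z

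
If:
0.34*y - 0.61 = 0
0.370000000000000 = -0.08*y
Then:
No Solution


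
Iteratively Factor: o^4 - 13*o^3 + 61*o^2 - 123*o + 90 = (o - 2)*(o^3 - 11*o^2 + 39*o - 45) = (o - 3)*(o - 2)*(o^2 - 8*o + 15) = (o - 3)^2*(o - 2)*(o - 5)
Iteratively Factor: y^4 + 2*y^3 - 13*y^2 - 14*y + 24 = (y - 3)*(y^3 + 5*y^2 + 2*y - 8) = (y - 3)*(y - 1)*(y^2 + 6*y + 8) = (y - 3)*(y - 1)*(y + 2)*(y + 4)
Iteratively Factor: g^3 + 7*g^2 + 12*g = (g + 3)*(g^2 + 4*g) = (g + 3)*(g + 4)*(g)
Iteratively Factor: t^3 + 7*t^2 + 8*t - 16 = (t + 4)*(t^2 + 3*t - 4) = (t + 4)^2*(t - 1)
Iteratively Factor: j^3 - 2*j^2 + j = (j)*(j^2 - 2*j + 1) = j*(j - 1)*(j - 1)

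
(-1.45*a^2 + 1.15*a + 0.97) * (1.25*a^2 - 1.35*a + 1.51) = -1.8125*a^4 + 3.395*a^3 - 2.5295*a^2 + 0.427*a + 1.4647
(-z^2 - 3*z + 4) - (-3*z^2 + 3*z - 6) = 2*z^2 - 6*z + 10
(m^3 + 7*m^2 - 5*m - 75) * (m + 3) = m^4 + 10*m^3 + 16*m^2 - 90*m - 225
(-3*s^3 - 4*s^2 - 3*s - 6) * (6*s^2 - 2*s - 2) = -18*s^5 - 18*s^4 - 4*s^3 - 22*s^2 + 18*s + 12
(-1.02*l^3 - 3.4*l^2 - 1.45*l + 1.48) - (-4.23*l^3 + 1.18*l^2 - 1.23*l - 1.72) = 3.21*l^3 - 4.58*l^2 - 0.22*l + 3.2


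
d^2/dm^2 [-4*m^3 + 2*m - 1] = -24*m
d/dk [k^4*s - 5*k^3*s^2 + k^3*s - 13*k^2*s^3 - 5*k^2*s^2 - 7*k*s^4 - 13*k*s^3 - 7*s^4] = s*(4*k^3 - 15*k^2*s + 3*k^2 - 26*k*s^2 - 10*k*s - 7*s^3 - 13*s^2)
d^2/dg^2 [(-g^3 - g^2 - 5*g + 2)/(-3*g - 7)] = 2*(9*g^3 + 63*g^2 + 147*g - 74)/(27*g^3 + 189*g^2 + 441*g + 343)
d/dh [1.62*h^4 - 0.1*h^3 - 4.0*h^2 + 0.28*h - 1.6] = 6.48*h^3 - 0.3*h^2 - 8.0*h + 0.28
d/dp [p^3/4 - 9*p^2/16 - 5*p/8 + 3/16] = 3*p^2/4 - 9*p/8 - 5/8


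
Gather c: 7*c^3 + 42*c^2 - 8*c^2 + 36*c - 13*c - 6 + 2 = 7*c^3 + 34*c^2 + 23*c - 4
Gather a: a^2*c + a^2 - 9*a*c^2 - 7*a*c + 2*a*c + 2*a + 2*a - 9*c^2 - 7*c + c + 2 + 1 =a^2*(c + 1) + a*(-9*c^2 - 5*c + 4) - 9*c^2 - 6*c + 3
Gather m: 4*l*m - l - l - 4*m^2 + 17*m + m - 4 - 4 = -2*l - 4*m^2 + m*(4*l + 18) - 8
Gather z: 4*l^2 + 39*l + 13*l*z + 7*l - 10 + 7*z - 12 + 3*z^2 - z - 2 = 4*l^2 + 46*l + 3*z^2 + z*(13*l + 6) - 24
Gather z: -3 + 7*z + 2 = 7*z - 1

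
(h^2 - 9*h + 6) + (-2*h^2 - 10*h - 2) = -h^2 - 19*h + 4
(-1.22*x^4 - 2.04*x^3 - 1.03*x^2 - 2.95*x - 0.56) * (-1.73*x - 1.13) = 2.1106*x^5 + 4.9078*x^4 + 4.0871*x^3 + 6.2674*x^2 + 4.3023*x + 0.6328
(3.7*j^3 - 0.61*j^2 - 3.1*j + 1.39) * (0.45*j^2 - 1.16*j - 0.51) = 1.665*j^5 - 4.5665*j^4 - 2.5744*j^3 + 4.5326*j^2 - 0.0313999999999997*j - 0.7089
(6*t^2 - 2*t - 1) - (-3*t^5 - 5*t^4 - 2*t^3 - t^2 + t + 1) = 3*t^5 + 5*t^4 + 2*t^3 + 7*t^2 - 3*t - 2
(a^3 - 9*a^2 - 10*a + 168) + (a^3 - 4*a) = 2*a^3 - 9*a^2 - 14*a + 168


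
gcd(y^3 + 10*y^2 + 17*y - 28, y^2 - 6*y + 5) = y - 1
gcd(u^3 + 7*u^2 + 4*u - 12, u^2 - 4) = u + 2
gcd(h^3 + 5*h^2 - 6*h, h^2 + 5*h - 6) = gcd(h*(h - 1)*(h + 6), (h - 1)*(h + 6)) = h^2 + 5*h - 6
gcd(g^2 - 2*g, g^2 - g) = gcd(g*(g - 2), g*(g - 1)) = g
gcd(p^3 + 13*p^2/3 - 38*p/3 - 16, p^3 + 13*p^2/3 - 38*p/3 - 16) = p^3 + 13*p^2/3 - 38*p/3 - 16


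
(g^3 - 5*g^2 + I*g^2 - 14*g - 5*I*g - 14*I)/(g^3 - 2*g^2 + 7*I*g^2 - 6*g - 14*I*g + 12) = (g^2 - 5*g - 14)/(g^2 + g*(-2 + 6*I) - 12*I)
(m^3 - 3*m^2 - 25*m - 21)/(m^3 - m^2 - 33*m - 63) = (m + 1)/(m + 3)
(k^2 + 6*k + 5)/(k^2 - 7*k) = (k^2 + 6*k + 5)/(k*(k - 7))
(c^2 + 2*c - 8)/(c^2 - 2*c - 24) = (c - 2)/(c - 6)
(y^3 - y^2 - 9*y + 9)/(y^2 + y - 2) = (y^2 - 9)/(y + 2)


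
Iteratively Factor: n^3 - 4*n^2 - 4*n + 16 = (n - 2)*(n^2 - 2*n - 8) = (n - 2)*(n + 2)*(n - 4)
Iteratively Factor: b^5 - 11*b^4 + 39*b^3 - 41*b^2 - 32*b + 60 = (b - 3)*(b^4 - 8*b^3 + 15*b^2 + 4*b - 20) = (b - 3)*(b - 2)*(b^3 - 6*b^2 + 3*b + 10) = (b - 3)*(b - 2)^2*(b^2 - 4*b - 5) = (b - 3)*(b - 2)^2*(b + 1)*(b - 5)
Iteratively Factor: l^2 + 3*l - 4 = (l + 4)*(l - 1)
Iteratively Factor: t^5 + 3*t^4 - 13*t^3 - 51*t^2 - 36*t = (t + 3)*(t^4 - 13*t^2 - 12*t) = t*(t + 3)*(t^3 - 13*t - 12) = t*(t - 4)*(t + 3)*(t^2 + 4*t + 3) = t*(t - 4)*(t + 3)^2*(t + 1)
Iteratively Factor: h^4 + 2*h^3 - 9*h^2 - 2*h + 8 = (h - 1)*(h^3 + 3*h^2 - 6*h - 8) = (h - 1)*(h + 4)*(h^2 - h - 2) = (h - 1)*(h + 1)*(h + 4)*(h - 2)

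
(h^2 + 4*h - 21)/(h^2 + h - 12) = (h + 7)/(h + 4)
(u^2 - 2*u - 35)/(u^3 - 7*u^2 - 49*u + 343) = (u + 5)/(u^2 - 49)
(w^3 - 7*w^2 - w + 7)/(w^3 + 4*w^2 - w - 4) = (w - 7)/(w + 4)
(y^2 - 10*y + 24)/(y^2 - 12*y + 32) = (y - 6)/(y - 8)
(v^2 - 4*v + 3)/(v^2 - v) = (v - 3)/v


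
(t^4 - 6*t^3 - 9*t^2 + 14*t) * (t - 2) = t^5 - 8*t^4 + 3*t^3 + 32*t^2 - 28*t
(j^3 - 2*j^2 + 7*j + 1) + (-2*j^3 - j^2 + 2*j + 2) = -j^3 - 3*j^2 + 9*j + 3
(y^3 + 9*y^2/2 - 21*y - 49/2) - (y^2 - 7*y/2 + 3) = y^3 + 7*y^2/2 - 35*y/2 - 55/2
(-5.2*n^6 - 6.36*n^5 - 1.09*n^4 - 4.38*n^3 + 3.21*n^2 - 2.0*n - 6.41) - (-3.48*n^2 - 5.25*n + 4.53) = -5.2*n^6 - 6.36*n^5 - 1.09*n^4 - 4.38*n^3 + 6.69*n^2 + 3.25*n - 10.94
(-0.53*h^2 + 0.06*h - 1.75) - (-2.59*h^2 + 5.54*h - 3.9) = 2.06*h^2 - 5.48*h + 2.15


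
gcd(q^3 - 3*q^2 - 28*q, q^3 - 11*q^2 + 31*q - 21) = q - 7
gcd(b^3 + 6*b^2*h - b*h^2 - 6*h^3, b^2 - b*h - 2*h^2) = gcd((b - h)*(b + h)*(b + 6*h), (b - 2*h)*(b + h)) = b + h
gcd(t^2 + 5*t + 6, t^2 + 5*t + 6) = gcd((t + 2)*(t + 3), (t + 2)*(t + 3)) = t^2 + 5*t + 6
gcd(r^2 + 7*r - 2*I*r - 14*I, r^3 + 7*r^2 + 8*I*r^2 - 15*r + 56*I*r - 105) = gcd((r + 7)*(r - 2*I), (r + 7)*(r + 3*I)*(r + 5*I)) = r + 7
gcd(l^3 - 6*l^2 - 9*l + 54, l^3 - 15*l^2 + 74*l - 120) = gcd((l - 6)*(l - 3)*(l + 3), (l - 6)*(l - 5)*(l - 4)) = l - 6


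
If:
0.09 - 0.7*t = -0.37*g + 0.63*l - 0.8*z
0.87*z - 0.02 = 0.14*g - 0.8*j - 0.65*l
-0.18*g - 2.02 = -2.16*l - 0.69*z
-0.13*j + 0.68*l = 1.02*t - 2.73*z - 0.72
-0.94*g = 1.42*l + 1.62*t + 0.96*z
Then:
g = 1.82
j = 0.47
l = 1.48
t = -1.63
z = -1.22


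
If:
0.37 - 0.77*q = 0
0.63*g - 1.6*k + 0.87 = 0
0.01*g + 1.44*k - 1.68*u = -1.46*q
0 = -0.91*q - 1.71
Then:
No Solution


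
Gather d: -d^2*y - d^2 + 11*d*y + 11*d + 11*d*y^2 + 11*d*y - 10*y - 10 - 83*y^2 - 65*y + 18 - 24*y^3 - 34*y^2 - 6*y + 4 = d^2*(-y - 1) + d*(11*y^2 + 22*y + 11) - 24*y^3 - 117*y^2 - 81*y + 12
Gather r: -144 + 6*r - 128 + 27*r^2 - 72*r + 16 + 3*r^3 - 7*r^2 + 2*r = 3*r^3 + 20*r^2 - 64*r - 256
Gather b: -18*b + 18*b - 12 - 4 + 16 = 0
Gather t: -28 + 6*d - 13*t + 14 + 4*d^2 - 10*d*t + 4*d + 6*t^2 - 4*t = 4*d^2 + 10*d + 6*t^2 + t*(-10*d - 17) - 14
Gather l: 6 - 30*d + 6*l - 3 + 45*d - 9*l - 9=15*d - 3*l - 6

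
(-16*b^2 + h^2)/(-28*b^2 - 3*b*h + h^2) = (4*b - h)/(7*b - h)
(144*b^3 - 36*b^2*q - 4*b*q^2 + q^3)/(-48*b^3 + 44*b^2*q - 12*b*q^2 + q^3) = (6*b + q)/(-2*b + q)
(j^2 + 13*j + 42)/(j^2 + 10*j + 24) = (j + 7)/(j + 4)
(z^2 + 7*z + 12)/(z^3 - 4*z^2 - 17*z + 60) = (z + 3)/(z^2 - 8*z + 15)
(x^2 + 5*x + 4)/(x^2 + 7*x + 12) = (x + 1)/(x + 3)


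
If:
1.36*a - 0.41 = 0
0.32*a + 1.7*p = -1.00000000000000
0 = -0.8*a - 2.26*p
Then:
No Solution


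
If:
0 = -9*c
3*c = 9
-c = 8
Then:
No Solution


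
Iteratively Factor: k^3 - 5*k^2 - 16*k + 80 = (k - 4)*(k^2 - k - 20) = (k - 4)*(k + 4)*(k - 5)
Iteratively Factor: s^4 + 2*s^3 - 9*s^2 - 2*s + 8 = (s + 1)*(s^3 + s^2 - 10*s + 8) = (s - 2)*(s + 1)*(s^2 + 3*s - 4) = (s - 2)*(s - 1)*(s + 1)*(s + 4)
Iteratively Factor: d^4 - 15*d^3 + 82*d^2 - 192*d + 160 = (d - 4)*(d^3 - 11*d^2 + 38*d - 40) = (d - 5)*(d - 4)*(d^2 - 6*d + 8) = (d - 5)*(d - 4)*(d - 2)*(d - 4)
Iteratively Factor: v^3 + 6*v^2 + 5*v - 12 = (v - 1)*(v^2 + 7*v + 12) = (v - 1)*(v + 3)*(v + 4)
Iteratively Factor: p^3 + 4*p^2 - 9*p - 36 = (p + 3)*(p^2 + p - 12) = (p + 3)*(p + 4)*(p - 3)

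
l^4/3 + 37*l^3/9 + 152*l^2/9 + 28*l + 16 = (l/3 + 1)*(l + 4/3)*(l + 2)*(l + 6)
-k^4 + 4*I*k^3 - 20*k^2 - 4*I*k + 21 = (k - 7*I)*(k + 3*I)*(I*k - I)*(I*k + I)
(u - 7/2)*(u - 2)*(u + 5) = u^3 - u^2/2 - 41*u/2 + 35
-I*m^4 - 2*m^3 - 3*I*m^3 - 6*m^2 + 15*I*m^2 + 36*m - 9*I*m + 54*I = (m - 3)*(m + 6)*(m - 3*I)*(-I*m + 1)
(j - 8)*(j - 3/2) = j^2 - 19*j/2 + 12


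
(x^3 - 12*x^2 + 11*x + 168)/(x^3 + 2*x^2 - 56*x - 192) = (x^2 - 4*x - 21)/(x^2 + 10*x + 24)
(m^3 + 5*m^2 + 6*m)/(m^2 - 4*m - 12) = m*(m + 3)/(m - 6)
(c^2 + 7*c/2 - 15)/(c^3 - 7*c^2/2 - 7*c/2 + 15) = (c + 6)/(c^2 - c - 6)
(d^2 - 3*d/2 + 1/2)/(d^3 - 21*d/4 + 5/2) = 2*(d - 1)/(2*d^2 + d - 10)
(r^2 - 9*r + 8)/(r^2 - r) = (r - 8)/r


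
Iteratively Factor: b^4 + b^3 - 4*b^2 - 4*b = (b - 2)*(b^3 + 3*b^2 + 2*b) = b*(b - 2)*(b^2 + 3*b + 2) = b*(b - 2)*(b + 2)*(b + 1)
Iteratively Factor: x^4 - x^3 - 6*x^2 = (x)*(x^3 - x^2 - 6*x) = x*(x + 2)*(x^2 - 3*x) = x^2*(x + 2)*(x - 3)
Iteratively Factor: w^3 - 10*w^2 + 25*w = (w - 5)*(w^2 - 5*w) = w*(w - 5)*(w - 5)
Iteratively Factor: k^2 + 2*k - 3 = (k + 3)*(k - 1)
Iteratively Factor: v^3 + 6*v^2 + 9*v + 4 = (v + 1)*(v^2 + 5*v + 4) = (v + 1)*(v + 4)*(v + 1)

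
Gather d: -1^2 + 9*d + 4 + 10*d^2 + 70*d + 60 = 10*d^2 + 79*d + 63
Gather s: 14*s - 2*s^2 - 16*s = -2*s^2 - 2*s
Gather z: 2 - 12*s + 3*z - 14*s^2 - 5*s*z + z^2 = -14*s^2 - 12*s + z^2 + z*(3 - 5*s) + 2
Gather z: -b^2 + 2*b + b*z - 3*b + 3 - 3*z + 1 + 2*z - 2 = -b^2 - b + z*(b - 1) + 2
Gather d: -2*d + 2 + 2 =4 - 2*d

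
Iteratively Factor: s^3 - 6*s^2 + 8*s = (s - 2)*(s^2 - 4*s) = (s - 4)*(s - 2)*(s)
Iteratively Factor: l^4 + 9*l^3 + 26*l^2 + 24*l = (l + 3)*(l^3 + 6*l^2 + 8*l) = (l + 3)*(l + 4)*(l^2 + 2*l) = (l + 2)*(l + 3)*(l + 4)*(l)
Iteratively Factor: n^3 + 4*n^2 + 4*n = (n)*(n^2 + 4*n + 4) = n*(n + 2)*(n + 2)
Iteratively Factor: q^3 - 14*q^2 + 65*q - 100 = (q - 4)*(q^2 - 10*q + 25) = (q - 5)*(q - 4)*(q - 5)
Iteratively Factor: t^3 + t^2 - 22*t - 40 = (t + 4)*(t^2 - 3*t - 10) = (t + 2)*(t + 4)*(t - 5)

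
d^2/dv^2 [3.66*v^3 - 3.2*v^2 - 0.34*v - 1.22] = 21.96*v - 6.4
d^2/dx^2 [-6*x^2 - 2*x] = -12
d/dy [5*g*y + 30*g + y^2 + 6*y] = 5*g + 2*y + 6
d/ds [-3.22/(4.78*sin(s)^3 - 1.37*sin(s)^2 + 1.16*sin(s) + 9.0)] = (46.1748*sin(s)^2 - 8.8228*sin(s) + 3.7352)*cos(s)/(4.78*sin(s)^3 - 1.37*sin(s)^2 + 1.16*sin(s) + 9.0)^2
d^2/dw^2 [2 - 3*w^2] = -6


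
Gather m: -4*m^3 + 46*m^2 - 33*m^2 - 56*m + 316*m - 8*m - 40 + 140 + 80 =-4*m^3 + 13*m^2 + 252*m + 180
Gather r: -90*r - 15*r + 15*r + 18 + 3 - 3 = 18 - 90*r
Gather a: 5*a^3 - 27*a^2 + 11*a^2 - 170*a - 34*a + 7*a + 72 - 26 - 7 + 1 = 5*a^3 - 16*a^2 - 197*a + 40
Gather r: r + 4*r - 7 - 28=5*r - 35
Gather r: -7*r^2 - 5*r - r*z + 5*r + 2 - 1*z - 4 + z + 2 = -7*r^2 - r*z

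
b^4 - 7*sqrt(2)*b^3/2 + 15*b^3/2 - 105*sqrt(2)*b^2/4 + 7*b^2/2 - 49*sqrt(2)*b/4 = b*(b + 1/2)*(b + 7)*(b - 7*sqrt(2)/2)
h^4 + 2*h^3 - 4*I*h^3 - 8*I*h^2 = h^2*(h + 2)*(h - 4*I)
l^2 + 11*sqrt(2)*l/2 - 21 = (l - 3*sqrt(2)/2)*(l + 7*sqrt(2))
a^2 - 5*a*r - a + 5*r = (a - 1)*(a - 5*r)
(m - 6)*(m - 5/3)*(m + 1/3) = m^3 - 22*m^2/3 + 67*m/9 + 10/3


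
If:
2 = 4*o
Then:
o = 1/2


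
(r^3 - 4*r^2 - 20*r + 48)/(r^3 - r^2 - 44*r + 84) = (r + 4)/(r + 7)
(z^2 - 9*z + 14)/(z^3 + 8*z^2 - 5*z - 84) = (z^2 - 9*z + 14)/(z^3 + 8*z^2 - 5*z - 84)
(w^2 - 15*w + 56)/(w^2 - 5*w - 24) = (w - 7)/(w + 3)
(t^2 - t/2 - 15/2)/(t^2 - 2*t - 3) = (t + 5/2)/(t + 1)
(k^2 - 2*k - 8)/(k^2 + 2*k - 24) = (k + 2)/(k + 6)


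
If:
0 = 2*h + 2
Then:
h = -1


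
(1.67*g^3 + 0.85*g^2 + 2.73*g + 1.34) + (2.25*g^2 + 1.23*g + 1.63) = 1.67*g^3 + 3.1*g^2 + 3.96*g + 2.97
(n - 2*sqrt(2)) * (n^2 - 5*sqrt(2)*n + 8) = n^3 - 7*sqrt(2)*n^2 + 28*n - 16*sqrt(2)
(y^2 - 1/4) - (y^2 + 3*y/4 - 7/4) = 3/2 - 3*y/4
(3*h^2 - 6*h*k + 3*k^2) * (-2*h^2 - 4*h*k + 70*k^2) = -6*h^4 + 228*h^2*k^2 - 432*h*k^3 + 210*k^4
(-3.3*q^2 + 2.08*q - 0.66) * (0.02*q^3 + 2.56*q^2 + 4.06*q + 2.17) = -0.066*q^5 - 8.4064*q^4 - 8.0864*q^3 - 0.405800000000001*q^2 + 1.834*q - 1.4322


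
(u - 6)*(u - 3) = u^2 - 9*u + 18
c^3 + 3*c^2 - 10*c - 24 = (c - 3)*(c + 2)*(c + 4)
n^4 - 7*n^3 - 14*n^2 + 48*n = n*(n - 8)*(n - 2)*(n + 3)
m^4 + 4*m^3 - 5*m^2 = m^2*(m - 1)*(m + 5)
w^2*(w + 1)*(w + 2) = w^4 + 3*w^3 + 2*w^2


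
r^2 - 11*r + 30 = (r - 6)*(r - 5)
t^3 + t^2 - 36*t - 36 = (t - 6)*(t + 1)*(t + 6)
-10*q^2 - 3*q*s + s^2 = (-5*q + s)*(2*q + s)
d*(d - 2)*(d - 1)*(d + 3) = d^4 - 7*d^2 + 6*d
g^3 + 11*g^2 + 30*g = g*(g + 5)*(g + 6)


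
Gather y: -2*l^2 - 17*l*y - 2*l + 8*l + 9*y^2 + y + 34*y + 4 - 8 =-2*l^2 + 6*l + 9*y^2 + y*(35 - 17*l) - 4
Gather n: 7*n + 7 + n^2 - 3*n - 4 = n^2 + 4*n + 3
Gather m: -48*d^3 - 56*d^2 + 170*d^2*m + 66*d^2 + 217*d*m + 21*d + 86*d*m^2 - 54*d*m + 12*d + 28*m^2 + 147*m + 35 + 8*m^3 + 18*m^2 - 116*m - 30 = -48*d^3 + 10*d^2 + 33*d + 8*m^3 + m^2*(86*d + 46) + m*(170*d^2 + 163*d + 31) + 5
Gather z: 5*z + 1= 5*z + 1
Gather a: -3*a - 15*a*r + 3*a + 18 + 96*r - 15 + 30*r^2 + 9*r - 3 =-15*a*r + 30*r^2 + 105*r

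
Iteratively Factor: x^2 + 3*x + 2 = (x + 1)*(x + 2)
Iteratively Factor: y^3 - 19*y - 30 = (y + 2)*(y^2 - 2*y - 15) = (y - 5)*(y + 2)*(y + 3)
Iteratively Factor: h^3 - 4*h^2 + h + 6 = (h - 2)*(h^2 - 2*h - 3) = (h - 3)*(h - 2)*(h + 1)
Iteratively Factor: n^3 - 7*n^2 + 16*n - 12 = (n - 2)*(n^2 - 5*n + 6) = (n - 2)^2*(n - 3)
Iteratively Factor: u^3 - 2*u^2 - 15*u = (u)*(u^2 - 2*u - 15) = u*(u + 3)*(u - 5)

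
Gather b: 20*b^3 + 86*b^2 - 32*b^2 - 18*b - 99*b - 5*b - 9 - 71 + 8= 20*b^3 + 54*b^2 - 122*b - 72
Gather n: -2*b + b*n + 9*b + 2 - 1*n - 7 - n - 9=7*b + n*(b - 2) - 14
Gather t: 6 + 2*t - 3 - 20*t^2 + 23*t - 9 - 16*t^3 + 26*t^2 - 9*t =-16*t^3 + 6*t^2 + 16*t - 6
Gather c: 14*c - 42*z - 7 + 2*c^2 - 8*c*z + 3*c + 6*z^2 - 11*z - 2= 2*c^2 + c*(17 - 8*z) + 6*z^2 - 53*z - 9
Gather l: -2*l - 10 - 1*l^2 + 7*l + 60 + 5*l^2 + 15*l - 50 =4*l^2 + 20*l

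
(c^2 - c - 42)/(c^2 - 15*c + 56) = (c + 6)/(c - 8)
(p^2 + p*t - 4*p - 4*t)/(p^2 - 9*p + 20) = (p + t)/(p - 5)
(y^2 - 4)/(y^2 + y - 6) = (y + 2)/(y + 3)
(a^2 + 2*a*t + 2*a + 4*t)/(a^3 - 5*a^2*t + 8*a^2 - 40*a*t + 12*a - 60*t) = (-a - 2*t)/(-a^2 + 5*a*t - 6*a + 30*t)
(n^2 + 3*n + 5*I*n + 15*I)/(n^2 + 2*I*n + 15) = (n + 3)/(n - 3*I)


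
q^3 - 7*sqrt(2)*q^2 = q^2*(q - 7*sqrt(2))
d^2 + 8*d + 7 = (d + 1)*(d + 7)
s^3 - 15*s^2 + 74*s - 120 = (s - 6)*(s - 5)*(s - 4)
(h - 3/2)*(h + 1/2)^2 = h^3 - h^2/2 - 5*h/4 - 3/8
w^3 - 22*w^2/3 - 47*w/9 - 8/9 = (w - 8)*(w + 1/3)^2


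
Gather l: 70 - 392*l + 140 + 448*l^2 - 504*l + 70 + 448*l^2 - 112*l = 896*l^2 - 1008*l + 280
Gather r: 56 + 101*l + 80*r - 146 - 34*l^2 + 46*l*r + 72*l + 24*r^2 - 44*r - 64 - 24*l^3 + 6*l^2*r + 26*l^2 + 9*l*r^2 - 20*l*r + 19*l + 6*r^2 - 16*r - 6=-24*l^3 - 8*l^2 + 192*l + r^2*(9*l + 30) + r*(6*l^2 + 26*l + 20) - 160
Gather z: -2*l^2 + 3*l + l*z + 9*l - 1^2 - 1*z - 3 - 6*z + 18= -2*l^2 + 12*l + z*(l - 7) + 14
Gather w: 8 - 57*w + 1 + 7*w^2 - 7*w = 7*w^2 - 64*w + 9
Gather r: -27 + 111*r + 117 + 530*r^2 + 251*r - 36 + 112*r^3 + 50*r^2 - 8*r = 112*r^3 + 580*r^2 + 354*r + 54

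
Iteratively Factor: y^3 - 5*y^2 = (y)*(y^2 - 5*y) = y*(y - 5)*(y)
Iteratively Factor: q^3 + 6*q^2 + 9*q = (q)*(q^2 + 6*q + 9) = q*(q + 3)*(q + 3)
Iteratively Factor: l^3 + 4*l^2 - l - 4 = (l + 4)*(l^2 - 1) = (l - 1)*(l + 4)*(l + 1)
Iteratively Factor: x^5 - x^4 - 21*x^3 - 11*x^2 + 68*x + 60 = (x - 2)*(x^4 + x^3 - 19*x^2 - 49*x - 30) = (x - 5)*(x - 2)*(x^3 + 6*x^2 + 11*x + 6) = (x - 5)*(x - 2)*(x + 2)*(x^2 + 4*x + 3) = (x - 5)*(x - 2)*(x + 2)*(x + 3)*(x + 1)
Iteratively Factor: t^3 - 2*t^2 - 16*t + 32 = (t - 4)*(t^2 + 2*t - 8) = (t - 4)*(t - 2)*(t + 4)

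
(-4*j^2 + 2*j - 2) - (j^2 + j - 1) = -5*j^2 + j - 1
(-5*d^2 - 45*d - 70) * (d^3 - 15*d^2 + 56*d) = -5*d^5 + 30*d^4 + 325*d^3 - 1470*d^2 - 3920*d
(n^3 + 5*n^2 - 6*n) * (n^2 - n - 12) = n^5 + 4*n^4 - 23*n^3 - 54*n^2 + 72*n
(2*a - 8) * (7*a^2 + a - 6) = 14*a^3 - 54*a^2 - 20*a + 48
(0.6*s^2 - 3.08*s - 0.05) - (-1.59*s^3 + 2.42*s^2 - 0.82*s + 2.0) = 1.59*s^3 - 1.82*s^2 - 2.26*s - 2.05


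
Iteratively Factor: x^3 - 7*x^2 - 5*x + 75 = (x - 5)*(x^2 - 2*x - 15) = (x - 5)*(x + 3)*(x - 5)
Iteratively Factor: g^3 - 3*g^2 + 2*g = (g - 1)*(g^2 - 2*g) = (g - 2)*(g - 1)*(g)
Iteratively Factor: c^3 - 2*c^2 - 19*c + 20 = (c - 1)*(c^2 - c - 20) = (c - 1)*(c + 4)*(c - 5)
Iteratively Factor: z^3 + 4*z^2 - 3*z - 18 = (z + 3)*(z^2 + z - 6) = (z - 2)*(z + 3)*(z + 3)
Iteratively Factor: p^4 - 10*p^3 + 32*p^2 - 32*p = (p)*(p^3 - 10*p^2 + 32*p - 32) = p*(p - 4)*(p^2 - 6*p + 8) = p*(p - 4)*(p - 2)*(p - 4)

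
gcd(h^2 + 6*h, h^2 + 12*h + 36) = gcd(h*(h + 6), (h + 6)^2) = h + 6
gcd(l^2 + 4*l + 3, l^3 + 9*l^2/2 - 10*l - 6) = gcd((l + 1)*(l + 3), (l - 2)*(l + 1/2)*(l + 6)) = 1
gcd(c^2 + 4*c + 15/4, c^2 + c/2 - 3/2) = c + 3/2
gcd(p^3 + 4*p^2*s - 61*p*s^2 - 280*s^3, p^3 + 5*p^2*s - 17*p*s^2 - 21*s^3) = p + 7*s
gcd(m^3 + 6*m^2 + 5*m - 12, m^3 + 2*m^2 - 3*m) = m^2 + 2*m - 3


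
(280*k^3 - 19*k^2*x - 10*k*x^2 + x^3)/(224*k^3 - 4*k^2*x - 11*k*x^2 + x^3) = (5*k + x)/(4*k + x)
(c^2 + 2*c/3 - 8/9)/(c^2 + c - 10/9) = (3*c + 4)/(3*c + 5)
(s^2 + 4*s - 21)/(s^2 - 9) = (s + 7)/(s + 3)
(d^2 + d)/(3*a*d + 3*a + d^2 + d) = d/(3*a + d)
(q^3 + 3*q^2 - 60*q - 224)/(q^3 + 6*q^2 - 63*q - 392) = (q + 4)/(q + 7)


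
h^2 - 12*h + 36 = (h - 6)^2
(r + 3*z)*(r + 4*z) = r^2 + 7*r*z + 12*z^2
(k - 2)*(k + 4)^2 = k^3 + 6*k^2 - 32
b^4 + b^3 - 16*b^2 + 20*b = b*(b - 2)^2*(b + 5)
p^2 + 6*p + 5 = (p + 1)*(p + 5)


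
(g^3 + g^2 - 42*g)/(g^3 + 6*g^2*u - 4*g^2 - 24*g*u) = (g^2 + g - 42)/(g^2 + 6*g*u - 4*g - 24*u)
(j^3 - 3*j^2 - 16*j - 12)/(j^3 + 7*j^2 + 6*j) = (j^2 - 4*j - 12)/(j*(j + 6))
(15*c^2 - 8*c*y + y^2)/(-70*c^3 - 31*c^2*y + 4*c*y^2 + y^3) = (-3*c + y)/(14*c^2 + 9*c*y + y^2)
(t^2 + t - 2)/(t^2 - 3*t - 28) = (-t^2 - t + 2)/(-t^2 + 3*t + 28)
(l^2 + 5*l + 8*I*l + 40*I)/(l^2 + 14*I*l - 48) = (l + 5)/(l + 6*I)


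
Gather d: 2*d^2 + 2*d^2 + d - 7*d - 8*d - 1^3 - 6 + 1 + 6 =4*d^2 - 14*d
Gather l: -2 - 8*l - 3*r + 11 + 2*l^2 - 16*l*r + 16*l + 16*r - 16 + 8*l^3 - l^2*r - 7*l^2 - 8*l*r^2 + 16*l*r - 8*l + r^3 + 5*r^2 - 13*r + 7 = 8*l^3 + l^2*(-r - 5) - 8*l*r^2 + r^3 + 5*r^2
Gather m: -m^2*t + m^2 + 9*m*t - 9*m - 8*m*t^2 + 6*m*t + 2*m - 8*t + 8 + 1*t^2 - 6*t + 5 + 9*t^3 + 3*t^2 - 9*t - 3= m^2*(1 - t) + m*(-8*t^2 + 15*t - 7) + 9*t^3 + 4*t^2 - 23*t + 10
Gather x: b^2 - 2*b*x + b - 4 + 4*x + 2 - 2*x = b^2 + b + x*(2 - 2*b) - 2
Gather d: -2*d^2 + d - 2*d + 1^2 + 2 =-2*d^2 - d + 3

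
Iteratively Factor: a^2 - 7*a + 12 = (a - 3)*(a - 4)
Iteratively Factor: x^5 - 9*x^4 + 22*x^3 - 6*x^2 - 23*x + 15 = (x - 3)*(x^4 - 6*x^3 + 4*x^2 + 6*x - 5) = (x - 3)*(x - 1)*(x^3 - 5*x^2 - x + 5) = (x - 5)*(x - 3)*(x - 1)*(x^2 - 1) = (x - 5)*(x - 3)*(x - 1)*(x + 1)*(x - 1)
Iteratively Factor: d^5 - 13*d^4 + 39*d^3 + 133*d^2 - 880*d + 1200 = (d - 3)*(d^4 - 10*d^3 + 9*d^2 + 160*d - 400) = (d - 5)*(d - 3)*(d^3 - 5*d^2 - 16*d + 80) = (d - 5)^2*(d - 3)*(d^2 - 16) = (d - 5)^2*(d - 4)*(d - 3)*(d + 4)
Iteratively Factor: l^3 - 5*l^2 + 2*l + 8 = (l + 1)*(l^2 - 6*l + 8) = (l - 2)*(l + 1)*(l - 4)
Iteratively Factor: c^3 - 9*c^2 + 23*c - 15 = (c - 5)*(c^2 - 4*c + 3) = (c - 5)*(c - 1)*(c - 3)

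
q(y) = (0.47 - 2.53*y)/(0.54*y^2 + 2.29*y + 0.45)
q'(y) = (0.47 - 2.53*y)*(-1.08*y - 2.29)/(0.54*y^2 + 2.29*y + 0.45)^2 - 2.53/(0.54*y^2 + 2.29*y + 0.45)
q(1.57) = -0.65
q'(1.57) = 0.01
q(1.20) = -0.65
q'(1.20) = -0.05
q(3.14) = -0.58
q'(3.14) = 0.06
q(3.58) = -0.55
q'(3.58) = 0.06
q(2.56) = -0.61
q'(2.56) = 0.06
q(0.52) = -0.47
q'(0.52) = -0.66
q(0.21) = -0.06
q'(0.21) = -2.48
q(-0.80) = -2.41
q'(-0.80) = -0.87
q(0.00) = 1.04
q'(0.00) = -10.94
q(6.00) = -0.44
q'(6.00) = 0.04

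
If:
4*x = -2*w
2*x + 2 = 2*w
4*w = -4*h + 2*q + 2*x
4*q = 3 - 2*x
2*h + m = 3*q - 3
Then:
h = -3/8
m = 1/2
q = 11/12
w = 2/3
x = -1/3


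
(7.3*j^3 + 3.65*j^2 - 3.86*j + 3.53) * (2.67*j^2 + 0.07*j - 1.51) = 19.491*j^5 + 10.2565*j^4 - 21.0737*j^3 + 3.6434*j^2 + 6.0757*j - 5.3303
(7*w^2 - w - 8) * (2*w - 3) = 14*w^3 - 23*w^2 - 13*w + 24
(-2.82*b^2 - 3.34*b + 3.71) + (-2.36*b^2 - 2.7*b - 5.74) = -5.18*b^2 - 6.04*b - 2.03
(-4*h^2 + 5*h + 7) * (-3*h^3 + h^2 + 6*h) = 12*h^5 - 19*h^4 - 40*h^3 + 37*h^2 + 42*h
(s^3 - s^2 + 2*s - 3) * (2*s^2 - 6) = 2*s^5 - 2*s^4 - 2*s^3 - 12*s + 18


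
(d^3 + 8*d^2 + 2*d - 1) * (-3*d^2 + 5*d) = -3*d^5 - 19*d^4 + 34*d^3 + 13*d^2 - 5*d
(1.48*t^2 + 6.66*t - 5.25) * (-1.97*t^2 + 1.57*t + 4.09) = -2.9156*t^4 - 10.7966*t^3 + 26.8519*t^2 + 18.9969*t - 21.4725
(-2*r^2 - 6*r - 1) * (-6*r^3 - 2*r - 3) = 12*r^5 + 36*r^4 + 10*r^3 + 18*r^2 + 20*r + 3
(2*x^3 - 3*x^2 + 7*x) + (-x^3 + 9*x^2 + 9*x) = x^3 + 6*x^2 + 16*x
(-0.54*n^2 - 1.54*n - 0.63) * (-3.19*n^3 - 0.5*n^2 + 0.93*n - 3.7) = 1.7226*n^5 + 5.1826*n^4 + 2.2775*n^3 + 0.8808*n^2 + 5.1121*n + 2.331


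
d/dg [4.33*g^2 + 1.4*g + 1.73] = 8.66*g + 1.4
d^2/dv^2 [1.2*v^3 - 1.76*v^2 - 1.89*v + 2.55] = 7.2*v - 3.52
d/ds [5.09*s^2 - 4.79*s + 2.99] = 10.18*s - 4.79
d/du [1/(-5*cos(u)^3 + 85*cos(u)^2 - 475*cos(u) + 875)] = (19 - 3*cos(u))*sin(u)/(5*(cos(u) - 7)^2*(cos(u) - 5)^3)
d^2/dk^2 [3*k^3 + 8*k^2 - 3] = 18*k + 16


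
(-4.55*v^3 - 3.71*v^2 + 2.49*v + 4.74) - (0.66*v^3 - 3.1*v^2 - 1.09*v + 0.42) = -5.21*v^3 - 0.61*v^2 + 3.58*v + 4.32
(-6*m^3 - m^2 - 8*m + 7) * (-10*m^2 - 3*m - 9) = 60*m^5 + 28*m^4 + 137*m^3 - 37*m^2 + 51*m - 63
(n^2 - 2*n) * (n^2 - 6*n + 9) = n^4 - 8*n^3 + 21*n^2 - 18*n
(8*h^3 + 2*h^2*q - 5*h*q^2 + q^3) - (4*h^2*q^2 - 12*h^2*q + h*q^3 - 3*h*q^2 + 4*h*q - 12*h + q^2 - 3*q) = 8*h^3 - 4*h^2*q^2 + 14*h^2*q - h*q^3 - 2*h*q^2 - 4*h*q + 12*h + q^3 - q^2 + 3*q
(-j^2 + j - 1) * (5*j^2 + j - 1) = -5*j^4 + 4*j^3 - 3*j^2 - 2*j + 1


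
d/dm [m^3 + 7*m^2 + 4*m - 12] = 3*m^2 + 14*m + 4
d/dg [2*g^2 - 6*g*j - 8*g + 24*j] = 4*g - 6*j - 8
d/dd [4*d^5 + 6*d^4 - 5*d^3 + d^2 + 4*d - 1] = 20*d^4 + 24*d^3 - 15*d^2 + 2*d + 4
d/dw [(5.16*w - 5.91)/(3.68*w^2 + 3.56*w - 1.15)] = (-18.9888*w^2 + 43.4976*w + 15.1056)/(13.5424*w^4 + 26.2016*w^3 + 4.2096*w^2 - 8.188*w + 1.3225)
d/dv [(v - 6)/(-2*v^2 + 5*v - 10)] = (-2*v^2 + 5*v + (v - 6)*(4*v - 5) - 10)/(2*v^2 - 5*v + 10)^2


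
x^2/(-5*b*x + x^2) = x/(-5*b + x)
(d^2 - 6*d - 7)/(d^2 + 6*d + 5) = (d - 7)/(d + 5)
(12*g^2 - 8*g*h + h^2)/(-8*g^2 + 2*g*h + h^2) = (-6*g + h)/(4*g + h)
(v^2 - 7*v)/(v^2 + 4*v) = (v - 7)/(v + 4)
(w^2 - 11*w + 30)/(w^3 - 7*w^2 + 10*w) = (w - 6)/(w*(w - 2))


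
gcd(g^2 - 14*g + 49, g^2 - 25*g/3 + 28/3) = g - 7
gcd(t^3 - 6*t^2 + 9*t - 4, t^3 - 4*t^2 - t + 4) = t^2 - 5*t + 4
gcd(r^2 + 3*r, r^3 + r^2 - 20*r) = r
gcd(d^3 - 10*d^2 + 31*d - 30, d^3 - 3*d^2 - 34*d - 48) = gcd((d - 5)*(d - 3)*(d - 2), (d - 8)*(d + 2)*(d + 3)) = 1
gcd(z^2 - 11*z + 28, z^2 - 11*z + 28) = z^2 - 11*z + 28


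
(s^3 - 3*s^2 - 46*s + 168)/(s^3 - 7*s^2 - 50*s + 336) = (s - 4)/(s - 8)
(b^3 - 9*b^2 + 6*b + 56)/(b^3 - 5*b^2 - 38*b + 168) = (b + 2)/(b + 6)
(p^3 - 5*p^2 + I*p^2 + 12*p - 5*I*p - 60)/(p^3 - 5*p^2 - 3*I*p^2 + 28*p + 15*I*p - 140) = (p - 3*I)/(p - 7*I)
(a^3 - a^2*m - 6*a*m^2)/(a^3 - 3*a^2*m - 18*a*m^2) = (-a^2 + a*m + 6*m^2)/(-a^2 + 3*a*m + 18*m^2)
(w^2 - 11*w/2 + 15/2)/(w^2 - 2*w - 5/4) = 2*(w - 3)/(2*w + 1)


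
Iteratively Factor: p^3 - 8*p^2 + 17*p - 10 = (p - 1)*(p^2 - 7*p + 10) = (p - 2)*(p - 1)*(p - 5)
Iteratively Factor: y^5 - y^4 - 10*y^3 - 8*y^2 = (y + 2)*(y^4 - 3*y^3 - 4*y^2) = (y - 4)*(y + 2)*(y^3 + y^2) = (y - 4)*(y + 1)*(y + 2)*(y^2) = y*(y - 4)*(y + 1)*(y + 2)*(y)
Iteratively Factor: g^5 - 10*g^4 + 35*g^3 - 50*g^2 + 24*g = (g - 4)*(g^4 - 6*g^3 + 11*g^2 - 6*g) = g*(g - 4)*(g^3 - 6*g^2 + 11*g - 6) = g*(g - 4)*(g - 3)*(g^2 - 3*g + 2) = g*(g - 4)*(g - 3)*(g - 1)*(g - 2)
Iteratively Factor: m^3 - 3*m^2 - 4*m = (m - 4)*(m^2 + m) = (m - 4)*(m + 1)*(m)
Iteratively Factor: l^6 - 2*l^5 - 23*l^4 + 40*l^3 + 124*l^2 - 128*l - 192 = (l + 2)*(l^5 - 4*l^4 - 15*l^3 + 70*l^2 - 16*l - 96) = (l + 2)*(l + 4)*(l^4 - 8*l^3 + 17*l^2 + 2*l - 24) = (l + 1)*(l + 2)*(l + 4)*(l^3 - 9*l^2 + 26*l - 24) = (l - 3)*(l + 1)*(l + 2)*(l + 4)*(l^2 - 6*l + 8) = (l - 4)*(l - 3)*(l + 1)*(l + 2)*(l + 4)*(l - 2)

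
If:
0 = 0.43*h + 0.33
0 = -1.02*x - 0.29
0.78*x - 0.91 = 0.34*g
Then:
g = -3.33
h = -0.77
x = -0.28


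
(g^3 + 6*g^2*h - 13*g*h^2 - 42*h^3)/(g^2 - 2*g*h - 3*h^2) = (g^2 + 9*g*h + 14*h^2)/(g + h)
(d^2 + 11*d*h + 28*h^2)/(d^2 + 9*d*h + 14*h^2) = (d + 4*h)/(d + 2*h)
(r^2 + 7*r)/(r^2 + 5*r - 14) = r/(r - 2)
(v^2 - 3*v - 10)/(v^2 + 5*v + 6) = (v - 5)/(v + 3)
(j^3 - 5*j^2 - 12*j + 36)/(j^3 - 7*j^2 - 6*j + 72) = (j - 2)/(j - 4)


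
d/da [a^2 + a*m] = 2*a + m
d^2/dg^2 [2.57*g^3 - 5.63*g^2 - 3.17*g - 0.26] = 15.42*g - 11.26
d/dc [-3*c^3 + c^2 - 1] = c*(2 - 9*c)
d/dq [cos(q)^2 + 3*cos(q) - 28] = -(2*cos(q) + 3)*sin(q)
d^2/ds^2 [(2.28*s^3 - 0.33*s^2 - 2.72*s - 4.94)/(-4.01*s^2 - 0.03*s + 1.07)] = (-5.6843418860808e-14*s^5 + 67.82665*s^3 + 485.548878*s^2 + 57.927684*s + 43.331266)/(64.481201*s^6 + 1.447209*s^5 - 51.606294*s^4 - 0.772299*s^3 + 13.770258*s^2 + 0.103041*s - 1.225043)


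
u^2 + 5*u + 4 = (u + 1)*(u + 4)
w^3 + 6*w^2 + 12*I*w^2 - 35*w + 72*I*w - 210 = (w + 6)*(w + 5*I)*(w + 7*I)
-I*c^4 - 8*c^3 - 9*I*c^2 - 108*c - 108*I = (c - 6*I)^2*(c + 3*I)*(-I*c + 1)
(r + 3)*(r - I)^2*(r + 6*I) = r^4 + 3*r^3 + 4*I*r^3 + 11*r^2 + 12*I*r^2 + 33*r - 6*I*r - 18*I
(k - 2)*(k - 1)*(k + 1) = k^3 - 2*k^2 - k + 2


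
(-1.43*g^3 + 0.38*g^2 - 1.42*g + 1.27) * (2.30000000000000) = -3.289*g^3 + 0.874*g^2 - 3.266*g + 2.921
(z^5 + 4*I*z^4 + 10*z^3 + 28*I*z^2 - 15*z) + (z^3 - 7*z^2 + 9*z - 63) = z^5 + 4*I*z^4 + 11*z^3 - 7*z^2 + 28*I*z^2 - 6*z - 63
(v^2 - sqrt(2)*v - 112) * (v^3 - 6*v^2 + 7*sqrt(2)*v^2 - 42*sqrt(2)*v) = v^5 - 6*v^4 + 6*sqrt(2)*v^4 - 126*v^3 - 36*sqrt(2)*v^3 - 784*sqrt(2)*v^2 + 756*v^2 + 4704*sqrt(2)*v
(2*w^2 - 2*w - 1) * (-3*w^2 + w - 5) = -6*w^4 + 8*w^3 - 9*w^2 + 9*w + 5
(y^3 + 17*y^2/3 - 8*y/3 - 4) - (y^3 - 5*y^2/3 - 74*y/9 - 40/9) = 22*y^2/3 + 50*y/9 + 4/9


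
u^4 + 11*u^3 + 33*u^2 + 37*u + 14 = (u + 1)^2*(u + 2)*(u + 7)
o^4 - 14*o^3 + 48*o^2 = o^2*(o - 8)*(o - 6)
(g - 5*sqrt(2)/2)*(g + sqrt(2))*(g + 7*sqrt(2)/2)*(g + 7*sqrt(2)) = g^4 + 9*sqrt(2)*g^3 + 25*g^2/2 - 126*sqrt(2)*g - 245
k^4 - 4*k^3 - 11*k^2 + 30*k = k*(k - 5)*(k - 2)*(k + 3)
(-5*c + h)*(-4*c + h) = 20*c^2 - 9*c*h + h^2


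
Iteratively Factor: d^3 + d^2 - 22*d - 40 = (d - 5)*(d^2 + 6*d + 8) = (d - 5)*(d + 4)*(d + 2)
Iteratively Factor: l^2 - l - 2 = (l + 1)*(l - 2)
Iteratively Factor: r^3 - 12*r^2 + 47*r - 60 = (r - 3)*(r^2 - 9*r + 20) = (r - 5)*(r - 3)*(r - 4)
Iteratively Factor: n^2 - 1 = (n - 1)*(n + 1)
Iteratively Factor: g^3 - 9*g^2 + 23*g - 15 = (g - 3)*(g^2 - 6*g + 5) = (g - 5)*(g - 3)*(g - 1)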